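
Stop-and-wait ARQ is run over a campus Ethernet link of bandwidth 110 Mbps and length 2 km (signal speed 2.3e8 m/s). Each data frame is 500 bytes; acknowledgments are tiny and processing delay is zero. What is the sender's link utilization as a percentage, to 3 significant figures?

t_tx = L/R = 4000/110000000 = 3.63636e-05 s.
t_prop = 2000/2.3e+08 = 8.69565e-06 s; RTT = 1.73913e-05 s.
Cycle = t_tx + RTT = 5.37549e-05 s.
Utilization = t_tx / cycle = 3.63636e-05/5.37549e-05 = 67.6 %.

67.6 %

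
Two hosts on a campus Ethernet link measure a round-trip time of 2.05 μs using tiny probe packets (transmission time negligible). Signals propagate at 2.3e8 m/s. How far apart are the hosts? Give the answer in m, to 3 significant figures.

One-way propagation = RTT/2 = 1.025 μs.
d = s × t = 2.3e+08 × 1.025e-06 = 236 m.

236 m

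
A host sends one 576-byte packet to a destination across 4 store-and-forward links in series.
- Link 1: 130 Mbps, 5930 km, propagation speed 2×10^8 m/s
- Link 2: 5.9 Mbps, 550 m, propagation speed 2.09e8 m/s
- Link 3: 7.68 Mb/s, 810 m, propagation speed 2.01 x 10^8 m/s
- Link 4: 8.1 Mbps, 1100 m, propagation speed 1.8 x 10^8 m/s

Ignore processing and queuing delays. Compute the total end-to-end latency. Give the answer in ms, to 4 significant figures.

L = 576 × 8 = 4608 bits.
Transmission delays (L/R per hop): 0.0354462, 0.781017, 0.6, 0.568889 ms; sum = 1.98535 ms.
Propagation delays (d/s per hop): 29.65, 0.00263158, 0.00402985, 0.00611111 ms; sum = 29.6628 ms.
End-to-end = 31.65 ms.

31.65 ms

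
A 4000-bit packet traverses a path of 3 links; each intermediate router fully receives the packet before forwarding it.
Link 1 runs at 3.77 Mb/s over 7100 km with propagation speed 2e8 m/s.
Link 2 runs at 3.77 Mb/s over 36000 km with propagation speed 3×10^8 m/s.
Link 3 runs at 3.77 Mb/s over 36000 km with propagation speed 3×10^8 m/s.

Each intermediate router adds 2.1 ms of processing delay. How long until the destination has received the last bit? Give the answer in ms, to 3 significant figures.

Transmission delay per hop = L/R = 4000/3770000 = 1.06101 ms; 3 hops → 3.18302 ms.
Propagation delays (d/s per hop): 35.5, 120, 120 ms; sum = 275.5 ms.
Processing at 2 router(s): 2 × 2.1 ms = 4.2 ms.
End-to-end = 283 ms.

283 ms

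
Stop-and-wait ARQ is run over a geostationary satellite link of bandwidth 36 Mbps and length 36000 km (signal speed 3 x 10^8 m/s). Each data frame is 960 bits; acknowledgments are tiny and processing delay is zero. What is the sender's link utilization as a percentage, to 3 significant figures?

t_tx = L/R = 960/36000000 = 2.66667e-05 s.
t_prop = 36000000/300000000 = 0.12 s; RTT = 0.24 s.
Cycle = t_tx + RTT = 0.240027 s.
Utilization = t_tx / cycle = 2.66667e-05/0.240027 = 0.0111 %.

0.0111 %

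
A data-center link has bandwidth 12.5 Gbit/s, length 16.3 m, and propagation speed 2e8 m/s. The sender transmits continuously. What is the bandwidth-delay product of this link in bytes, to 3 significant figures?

Propagation delay = 16.3 / 200000000 = 8.15e-08 s.
BDP = R × t_prop = 12500000000 × 8.15e-08 = 1018.75 bits.
In bytes: 1018.75/8 = 127 bytes.

127 bytes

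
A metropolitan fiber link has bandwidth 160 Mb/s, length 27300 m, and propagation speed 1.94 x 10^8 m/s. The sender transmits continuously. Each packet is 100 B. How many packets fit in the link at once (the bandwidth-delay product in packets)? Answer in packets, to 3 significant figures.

Propagation delay = 27300 / 194000000 = 0.000140722 s.
BDP = R × t_prop = 160000000 × 0.000140722 = 22515.5 bits.
In packets of 800 bits: 28.1 packets.

28.1 packets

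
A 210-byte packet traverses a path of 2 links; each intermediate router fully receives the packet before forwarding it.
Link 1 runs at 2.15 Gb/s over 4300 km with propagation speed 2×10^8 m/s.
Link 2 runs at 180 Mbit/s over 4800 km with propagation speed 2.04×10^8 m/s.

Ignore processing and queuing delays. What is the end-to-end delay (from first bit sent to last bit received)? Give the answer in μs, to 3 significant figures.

45000 μs

L = 210 × 8 = 1680 bits.
Transmission delays (L/R per hop): 0.781395, 9.33333 μs; sum = 10.1147 μs.
Propagation delays (d/s per hop): 21500, 23529.4 μs; sum = 45029.4 μs.
End-to-end = 45000 μs.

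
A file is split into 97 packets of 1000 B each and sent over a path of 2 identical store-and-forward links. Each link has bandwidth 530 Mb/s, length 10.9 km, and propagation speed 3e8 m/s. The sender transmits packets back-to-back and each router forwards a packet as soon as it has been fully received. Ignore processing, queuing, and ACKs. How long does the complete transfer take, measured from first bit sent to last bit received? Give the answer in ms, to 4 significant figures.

1.552 ms

Per-hop transmission t_tx = L/R = 8000/530000000 = 0.0150943 ms.
Per-hop propagation t_prop = 10900/300000000 = 0.0363333 ms.
Pipeline fill: first packet needs 2·t_tx to clear all hops; remaining 96 packets each add one t_tx.
Total = (2+97-1)·t_tx + 2·t_prop = 98·0.0150943 + 2·0.0363333 = 1.552 ms.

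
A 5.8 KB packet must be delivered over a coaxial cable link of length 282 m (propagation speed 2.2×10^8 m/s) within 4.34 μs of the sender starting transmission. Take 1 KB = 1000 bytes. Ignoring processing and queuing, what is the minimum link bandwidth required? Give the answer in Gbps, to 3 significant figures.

15.2 Gbps

L = 46400 bits.
Propagation delay = 282 / 2.2e+08 = 1.28182 μs.
Transmission budget = 4.34 − 1.28182 = 3.05818 μs.
R ≥ L / t_tx = 46400 bits / 3.05818e-06 s = 15.2 Gbps.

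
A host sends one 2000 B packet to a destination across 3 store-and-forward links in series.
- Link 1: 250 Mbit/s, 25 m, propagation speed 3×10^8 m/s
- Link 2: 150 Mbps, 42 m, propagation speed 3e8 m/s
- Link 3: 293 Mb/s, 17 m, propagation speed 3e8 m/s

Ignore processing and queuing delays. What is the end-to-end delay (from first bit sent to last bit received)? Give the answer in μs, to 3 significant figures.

226 μs

L = 2000 × 8 = 16000 bits.
Transmission delays (L/R per hop): 64, 106.667, 54.6075 μs; sum = 225.274 μs.
Propagation delays (d/s per hop): 0.0833333, 0.14, 0.0566667 μs; sum = 0.28 μs.
End-to-end = 226 μs.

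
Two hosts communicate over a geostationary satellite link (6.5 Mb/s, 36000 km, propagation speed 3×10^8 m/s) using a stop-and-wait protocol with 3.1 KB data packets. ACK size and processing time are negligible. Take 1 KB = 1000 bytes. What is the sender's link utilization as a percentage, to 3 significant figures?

t_tx = L/R = 24800/6500000 = 0.00381538 s.
t_prop = 36000000/300000000 = 0.12 s; RTT = 0.24 s.
Cycle = t_tx + RTT = 0.243815 s.
Utilization = t_tx / cycle = 0.00381538/0.243815 = 1.56 %.

1.56 %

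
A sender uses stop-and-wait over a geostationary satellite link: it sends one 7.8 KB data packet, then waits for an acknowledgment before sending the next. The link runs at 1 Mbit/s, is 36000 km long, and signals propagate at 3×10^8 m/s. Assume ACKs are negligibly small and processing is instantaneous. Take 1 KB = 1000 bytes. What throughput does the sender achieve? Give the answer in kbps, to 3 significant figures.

206 kbps

t_tx = L/R = 62400/1000000 = 0.0624 s.
t_prop = 36000000/300000000 = 0.12 s; RTT = 0.24 s.
Cycle = t_tx + RTT = 0.3024 s.
Throughput = L / cycle = 62400 / 0.3024 = 206 kbps.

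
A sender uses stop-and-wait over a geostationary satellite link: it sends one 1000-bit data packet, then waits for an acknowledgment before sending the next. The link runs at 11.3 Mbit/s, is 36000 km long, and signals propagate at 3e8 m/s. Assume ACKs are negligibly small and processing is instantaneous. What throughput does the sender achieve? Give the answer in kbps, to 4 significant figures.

t_tx = L/R = 1000/11300000 = 8.84956e-05 s.
t_prop = 36000000/300000000 = 0.12 s; RTT = 0.24 s.
Cycle = t_tx + RTT = 0.240088 s.
Throughput = L / cycle = 1000 / 0.240088 = 4.165 kbps.

4.165 kbps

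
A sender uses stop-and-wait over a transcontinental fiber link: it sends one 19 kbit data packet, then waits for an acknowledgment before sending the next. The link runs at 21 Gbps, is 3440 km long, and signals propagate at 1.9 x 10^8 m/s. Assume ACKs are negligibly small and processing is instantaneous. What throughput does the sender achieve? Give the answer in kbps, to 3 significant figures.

t_tx = L/R = 19000/21000000000 = 9.04762e-07 s.
t_prop = 3440000/190000000 = 0.0181053 s; RTT = 0.0362105 s.
Cycle = t_tx + RTT = 0.0362114 s.
Throughput = L / cycle = 19000 / 0.0362114 = 525 kbps.

525 kbps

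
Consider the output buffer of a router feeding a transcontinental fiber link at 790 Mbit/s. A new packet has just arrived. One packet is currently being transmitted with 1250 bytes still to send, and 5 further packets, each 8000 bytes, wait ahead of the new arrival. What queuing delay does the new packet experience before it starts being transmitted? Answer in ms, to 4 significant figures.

0.4177 ms

Each queued packet: L/R = 64000/790000000 = 0.0810127 ms.
5 queued → 0.405063 ms.
Plus remaining 10000 bits of current packet: 0.0126582 ms.
Queuing delay = 0.4177 ms.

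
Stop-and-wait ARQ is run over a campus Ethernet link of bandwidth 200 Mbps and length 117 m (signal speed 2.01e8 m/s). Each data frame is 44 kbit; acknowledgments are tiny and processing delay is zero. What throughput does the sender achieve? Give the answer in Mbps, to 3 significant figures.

199 Mbps

t_tx = L/R = 44000/200000000 = 0.00022 s.
t_prop = 117/2.01e+08 = 5.8209e-07 s; RTT = 1.16418e-06 s.
Cycle = t_tx + RTT = 0.000221164 s.
Throughput = L / cycle = 44000 / 0.000221164 = 199 Mbps.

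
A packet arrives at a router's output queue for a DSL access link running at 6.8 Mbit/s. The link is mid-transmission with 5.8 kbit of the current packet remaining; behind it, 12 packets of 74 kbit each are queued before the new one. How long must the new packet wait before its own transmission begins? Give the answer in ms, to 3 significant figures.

Each queued packet: L/R = 74000/6800000 = 10.8824 ms.
12 queued → 130.588 ms.
Plus remaining 5800 bits of current packet: 0.852941 ms.
Queuing delay = 131 ms.

131 ms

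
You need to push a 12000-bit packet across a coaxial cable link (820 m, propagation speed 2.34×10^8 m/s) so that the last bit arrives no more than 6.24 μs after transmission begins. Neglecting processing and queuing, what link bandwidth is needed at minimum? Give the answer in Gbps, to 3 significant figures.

4.39 Gbps

Propagation delay = 820 / 234000000 = 3.50427 μs.
Transmission budget = 6.24 − 3.50427 = 2.73573 μs.
R ≥ L / t_tx = 12000 bits / 2.73573e-06 s = 4.39 Gbps.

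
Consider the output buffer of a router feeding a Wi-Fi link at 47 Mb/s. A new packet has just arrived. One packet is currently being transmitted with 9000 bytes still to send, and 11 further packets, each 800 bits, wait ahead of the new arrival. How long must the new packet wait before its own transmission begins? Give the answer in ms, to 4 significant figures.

1.719 ms

Each queued packet: L/R = 800/47000000 = 0.0170213 ms.
11 queued → 0.187234 ms.
Plus remaining 72000 bits of current packet: 1.53191 ms.
Queuing delay = 1.719 ms.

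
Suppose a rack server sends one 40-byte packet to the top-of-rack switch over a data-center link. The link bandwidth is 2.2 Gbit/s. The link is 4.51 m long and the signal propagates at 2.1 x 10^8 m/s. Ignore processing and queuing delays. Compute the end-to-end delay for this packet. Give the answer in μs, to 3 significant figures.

L = 40 × 8 = 320 bits.
Transmission delay = L/R = 320 / 2200000000 = 0.145455 μs.
Propagation delay = d/s = 4.51 m / 210000000 m/s = 0.0214762 μs.
Total = 0.167 μs.

0.167 μs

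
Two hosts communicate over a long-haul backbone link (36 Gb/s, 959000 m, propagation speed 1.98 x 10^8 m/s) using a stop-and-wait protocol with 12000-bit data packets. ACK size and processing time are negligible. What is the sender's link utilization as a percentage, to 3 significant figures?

t_tx = L/R = 12000/36000000000 = 3.33333e-07 s.
t_prop = 959000/198000000 = 0.00484343 s; RTT = 0.00968687 s.
Cycle = t_tx + RTT = 0.0096872 s.
Utilization = t_tx / cycle = 3.33333e-07/0.0096872 = 0.00344 %.

0.00344 %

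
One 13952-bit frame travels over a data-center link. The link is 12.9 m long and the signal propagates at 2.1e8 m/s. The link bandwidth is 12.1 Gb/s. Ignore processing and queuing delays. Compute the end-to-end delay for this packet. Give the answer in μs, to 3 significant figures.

Transmission delay = L/R = 13952 / 12100000000 = 1.15306 μs.
Propagation delay = d/s = 12.9 m / 210000000 m/s = 0.0614286 μs.
Total = 1.21 μs.

1.21 μs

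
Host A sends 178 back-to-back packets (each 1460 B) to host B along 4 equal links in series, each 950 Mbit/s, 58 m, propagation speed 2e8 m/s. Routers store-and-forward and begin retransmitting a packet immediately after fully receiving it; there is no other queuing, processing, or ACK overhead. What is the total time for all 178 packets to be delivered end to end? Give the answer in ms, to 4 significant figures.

Per-hop transmission t_tx = L/R = 11680/950000000 = 0.0122947 ms.
Per-hop propagation t_prop = 58/200000000 = 0.00029 ms.
Pipeline fill: first packet needs 4·t_tx to clear all hops; remaining 177 packets each add one t_tx.
Total = (4+178-1)·t_tx + 4·t_prop = 181·0.0122947 + 4·0.00029 = 2.227 ms.

2.227 ms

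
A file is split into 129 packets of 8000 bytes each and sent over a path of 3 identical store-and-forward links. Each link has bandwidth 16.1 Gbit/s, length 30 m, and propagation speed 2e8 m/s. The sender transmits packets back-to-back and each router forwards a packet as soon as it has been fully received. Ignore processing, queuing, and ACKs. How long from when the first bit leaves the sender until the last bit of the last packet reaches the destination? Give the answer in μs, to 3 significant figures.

Per-hop transmission t_tx = L/R = 64000/1.61e+10 = 3.97516 μs.
Per-hop propagation t_prop = 30/200000000 = 0.15 μs.
Pipeline fill: first packet needs 3·t_tx to clear all hops; remaining 128 packets each add one t_tx.
Total = (3+129-1)·t_tx + 3·t_prop = 131·3.97516 + 3·0.15 = 521 μs.

521 μs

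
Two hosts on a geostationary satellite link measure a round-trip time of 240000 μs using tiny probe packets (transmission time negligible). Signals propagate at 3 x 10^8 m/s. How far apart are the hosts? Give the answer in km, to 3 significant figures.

36000 km

One-way propagation = RTT/2 = 120000 μs.
d = s × t = 300000000 × 0.12 = 36000 km.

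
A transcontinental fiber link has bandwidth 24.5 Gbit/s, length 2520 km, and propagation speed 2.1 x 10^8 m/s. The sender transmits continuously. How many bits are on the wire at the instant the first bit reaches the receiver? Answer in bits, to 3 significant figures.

294000000 bits

Propagation delay = 2520000 / 210000000 = 0.012 s.
BDP = R × t_prop = 24500000000 × 0.012 = 294000000 bits.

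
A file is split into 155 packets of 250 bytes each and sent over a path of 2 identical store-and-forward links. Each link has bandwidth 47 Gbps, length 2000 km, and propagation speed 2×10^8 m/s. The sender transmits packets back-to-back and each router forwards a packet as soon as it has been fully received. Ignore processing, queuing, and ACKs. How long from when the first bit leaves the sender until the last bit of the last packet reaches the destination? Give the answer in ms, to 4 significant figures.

Per-hop transmission t_tx = L/R = 2000/47000000000 = 4.25532e-05 ms.
Per-hop propagation t_prop = 2000000/200000000 = 10 ms.
Pipeline fill: first packet needs 2·t_tx to clear all hops; remaining 154 packets each add one t_tx.
Total = (2+155-1)·t_tx + 2·t_prop = 156·4.25532e-05 + 2·10 = 20.01 ms.

20.01 ms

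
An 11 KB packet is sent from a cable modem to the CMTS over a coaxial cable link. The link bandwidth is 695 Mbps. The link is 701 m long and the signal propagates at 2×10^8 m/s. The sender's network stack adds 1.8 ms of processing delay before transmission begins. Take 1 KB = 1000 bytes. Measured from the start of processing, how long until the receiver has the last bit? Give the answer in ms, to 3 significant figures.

1.93 ms

L = 88000 bits.
Transmission delay = L/R = 88000 / 695000000 = 0.126619 ms.
Propagation delay = d/s = 701 m / 200000000 m/s = 0.003505 ms.
Plus processing delay 1.8 ms = 1.8 ms.
Total = 1.93 ms.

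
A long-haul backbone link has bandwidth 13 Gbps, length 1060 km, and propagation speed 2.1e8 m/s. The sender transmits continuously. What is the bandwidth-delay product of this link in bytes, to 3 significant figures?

Propagation delay = 1060000 / 210000000 = 0.00504762 s.
BDP = R × t_prop = 13000000000 × 0.00504762 = 65619000 bits.
In bytes: 65619000/8 = 8200000 bytes.

8200000 bytes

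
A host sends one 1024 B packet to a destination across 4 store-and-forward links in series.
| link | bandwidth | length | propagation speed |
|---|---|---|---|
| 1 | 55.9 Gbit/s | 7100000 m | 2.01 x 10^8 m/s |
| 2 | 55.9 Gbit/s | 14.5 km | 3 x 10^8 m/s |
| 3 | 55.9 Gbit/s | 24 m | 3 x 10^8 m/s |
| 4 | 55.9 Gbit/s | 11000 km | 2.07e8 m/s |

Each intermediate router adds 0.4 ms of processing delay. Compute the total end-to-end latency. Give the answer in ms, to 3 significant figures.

L = 1024 × 8 = 8192 bits.
Transmission delay per hop = L/R = 8192/55900000000 = 0.000146547 ms; 4 hops → 0.00058619 ms.
Propagation delays (d/s per hop): 35.3234, 0.0483333, 8e-05, 53.1401 ms; sum = 88.5119 ms.
Processing at 3 router(s): 3 × 0.4 ms = 1.2 ms.
End-to-end = 89.7 ms.

89.7 ms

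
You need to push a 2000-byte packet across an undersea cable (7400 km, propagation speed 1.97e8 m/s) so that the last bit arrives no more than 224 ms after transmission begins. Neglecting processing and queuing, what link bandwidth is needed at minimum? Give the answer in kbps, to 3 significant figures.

85.8 kbps

L = 16000 bits.
Propagation delay = 7400000 / 197000000 = 37.5635 ms.
Transmission budget = 224 − 37.5635 = 186.437 ms.
R ≥ L / t_tx = 16000 bits / 0.186437 s = 85.8 kbps.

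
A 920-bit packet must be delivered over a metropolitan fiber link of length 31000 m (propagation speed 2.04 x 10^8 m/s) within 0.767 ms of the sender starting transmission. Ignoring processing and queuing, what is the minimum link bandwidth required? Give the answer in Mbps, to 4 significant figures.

1.496 Mbps

Propagation delay = 31000 / 204000000 = 0.151961 ms.
Transmission budget = 0.767 − 0.151961 = 0.615039 ms.
R ≥ L / t_tx = 920 bits / 0.000615039 s = 1.496 Mbps.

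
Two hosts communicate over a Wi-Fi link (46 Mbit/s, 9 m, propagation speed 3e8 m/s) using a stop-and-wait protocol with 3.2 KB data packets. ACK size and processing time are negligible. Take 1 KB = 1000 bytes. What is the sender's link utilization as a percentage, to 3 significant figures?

100 %

t_tx = L/R = 25600/46000000 = 0.000556522 s.
t_prop = 9/300000000 = 3e-08 s; RTT = 6e-08 s.
Cycle = t_tx + RTT = 0.000556582 s.
Utilization = t_tx / cycle = 0.000556522/0.000556582 = 100 %.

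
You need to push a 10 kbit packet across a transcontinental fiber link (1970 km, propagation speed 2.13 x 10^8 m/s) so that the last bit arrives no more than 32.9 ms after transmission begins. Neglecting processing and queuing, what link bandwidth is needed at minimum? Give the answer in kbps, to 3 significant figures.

423 kbps

Propagation delay = 1970000 / 213000000 = 9.24883 ms.
Transmission budget = 32.9 − 9.24883 = 23.6512 ms.
R ≥ L / t_tx = 10000 bits / 0.0236512 s = 423 kbps.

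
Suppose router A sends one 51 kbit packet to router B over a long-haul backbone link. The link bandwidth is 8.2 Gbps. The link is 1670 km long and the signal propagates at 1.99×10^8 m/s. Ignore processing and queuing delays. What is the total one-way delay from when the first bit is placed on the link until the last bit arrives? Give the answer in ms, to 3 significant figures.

8.40 ms

L = 51000 bits.
Transmission delay = L/R = 51000 / 8.2e+09 = 0.00621951 ms.
Propagation delay = d/s = 1670000 m / 199000000 m/s = 8.39196 ms.
Total = 8.40 ms.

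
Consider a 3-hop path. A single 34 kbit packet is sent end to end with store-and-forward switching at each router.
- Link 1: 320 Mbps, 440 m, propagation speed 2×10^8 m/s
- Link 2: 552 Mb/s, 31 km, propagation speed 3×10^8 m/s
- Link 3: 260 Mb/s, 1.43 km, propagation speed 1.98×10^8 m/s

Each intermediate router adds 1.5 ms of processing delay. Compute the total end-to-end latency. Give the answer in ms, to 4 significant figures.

L = 34000 bits.
Transmission delays (L/R per hop): 0.10625, 0.0615942, 0.130769 ms; sum = 0.298613 ms.
Propagation delays (d/s per hop): 0.0022, 0.103333, 0.00722222 ms; sum = 0.112756 ms.
Processing at 2 router(s): 2 × 1.5 ms = 3 ms.
End-to-end = 3.411 ms.

3.411 ms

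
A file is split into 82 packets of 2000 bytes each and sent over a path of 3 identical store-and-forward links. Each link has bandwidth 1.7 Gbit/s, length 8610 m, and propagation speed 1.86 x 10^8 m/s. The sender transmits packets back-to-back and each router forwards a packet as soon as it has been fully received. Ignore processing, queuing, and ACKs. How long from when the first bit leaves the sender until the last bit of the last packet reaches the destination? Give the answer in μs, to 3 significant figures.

929 μs

Per-hop transmission t_tx = L/R = 16000/1700000000 = 9.41176 μs.
Per-hop propagation t_prop = 8610/186000000 = 46.2903 μs.
Pipeline fill: first packet needs 3·t_tx to clear all hops; remaining 81 packets each add one t_tx.
Total = (3+82-1)·t_tx + 3·t_prop = 84·9.41176 + 3·46.2903 = 929 μs.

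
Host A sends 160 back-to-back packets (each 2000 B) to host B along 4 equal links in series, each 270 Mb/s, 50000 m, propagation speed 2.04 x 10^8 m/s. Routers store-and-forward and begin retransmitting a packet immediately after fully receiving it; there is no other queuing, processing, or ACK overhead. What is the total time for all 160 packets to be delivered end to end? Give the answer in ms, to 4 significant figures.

Per-hop transmission t_tx = L/R = 16000/270000000 = 0.0592593 ms.
Per-hop propagation t_prop = 50000/204000000 = 0.245098 ms.
Pipeline fill: first packet needs 4·t_tx to clear all hops; remaining 159 packets each add one t_tx.
Total = (4+160-1)·t_tx + 4·t_prop = 163·0.0592593 + 4·0.245098 = 10.64 ms.

10.64 ms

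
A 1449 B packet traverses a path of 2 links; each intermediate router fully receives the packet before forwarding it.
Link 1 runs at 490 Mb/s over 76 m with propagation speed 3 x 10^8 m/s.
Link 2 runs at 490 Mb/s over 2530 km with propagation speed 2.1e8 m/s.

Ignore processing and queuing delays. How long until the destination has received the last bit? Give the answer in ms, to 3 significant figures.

12.1 ms

L = 1449 × 8 = 11592 bits.
Transmission delay per hop = L/R = 11592/490000000 = 0.0236571 ms; 2 hops → 0.0473143 ms.
Propagation delays (d/s per hop): 0.000253333, 12.0476 ms; sum = 12.0479 ms.
End-to-end = 12.1 ms.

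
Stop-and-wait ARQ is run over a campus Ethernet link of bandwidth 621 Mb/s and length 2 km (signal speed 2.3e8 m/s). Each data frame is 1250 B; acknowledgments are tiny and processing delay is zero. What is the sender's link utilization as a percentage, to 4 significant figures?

t_tx = L/R = 10000/621000000 = 1.61031e-05 s.
t_prop = 2000/2.3e+08 = 8.69565e-06 s; RTT = 1.73913e-05 s.
Cycle = t_tx + RTT = 3.34944e-05 s.
Utilization = t_tx / cycle = 1.61031e-05/3.34944e-05 = 48.08 %.

48.08 %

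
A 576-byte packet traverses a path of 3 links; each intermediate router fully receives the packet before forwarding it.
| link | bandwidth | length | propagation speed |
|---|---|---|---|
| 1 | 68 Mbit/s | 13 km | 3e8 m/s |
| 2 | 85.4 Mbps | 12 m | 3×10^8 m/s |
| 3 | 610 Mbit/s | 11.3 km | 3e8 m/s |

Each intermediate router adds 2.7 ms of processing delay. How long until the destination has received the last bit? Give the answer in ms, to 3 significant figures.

5.61 ms

L = 576 × 8 = 4608 bits.
Transmission delays (L/R per hop): 0.0677647, 0.0539578, 0.0075541 ms; sum = 0.129277 ms.
Propagation delays (d/s per hop): 0.0433333, 4e-05, 0.0376667 ms; sum = 0.08104 ms.
Processing at 2 router(s): 2 × 2.7 ms = 5.4 ms.
End-to-end = 5.61 ms.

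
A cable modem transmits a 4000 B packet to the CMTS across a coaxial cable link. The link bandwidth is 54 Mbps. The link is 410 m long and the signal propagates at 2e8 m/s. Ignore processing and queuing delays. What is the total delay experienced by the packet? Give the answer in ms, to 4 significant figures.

0.5946 ms

L = 4000 × 8 = 32000 bits.
Transmission delay = L/R = 32000 / 54000000 = 0.592593 ms.
Propagation delay = d/s = 410 m / 200000000 m/s = 0.00205 ms.
Total = 0.5946 ms.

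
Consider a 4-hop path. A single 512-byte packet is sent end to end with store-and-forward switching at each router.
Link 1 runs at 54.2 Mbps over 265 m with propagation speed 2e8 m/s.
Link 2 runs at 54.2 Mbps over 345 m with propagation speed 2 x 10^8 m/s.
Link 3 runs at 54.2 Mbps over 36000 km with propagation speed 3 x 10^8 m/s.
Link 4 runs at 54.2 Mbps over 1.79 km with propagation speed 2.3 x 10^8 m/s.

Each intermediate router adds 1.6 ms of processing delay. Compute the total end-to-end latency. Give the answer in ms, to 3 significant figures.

L = 512 × 8 = 4096 bits.
Transmission delay per hop = L/R = 4096/54200000 = 0.075572 ms; 4 hops → 0.302288 ms.
Propagation delays (d/s per hop): 0.001325, 0.001725, 120, 0.00778261 ms; sum = 120.011 ms.
Processing at 3 router(s): 3 × 1.6 ms = 4.8 ms.
End-to-end = 125 ms.

125 ms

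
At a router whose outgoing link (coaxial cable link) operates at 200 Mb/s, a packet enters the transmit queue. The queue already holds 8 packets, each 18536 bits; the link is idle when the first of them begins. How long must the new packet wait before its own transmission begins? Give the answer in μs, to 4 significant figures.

741.4 μs

Each queued packet: L/R = 18536/200000000 = 92.68 μs.
8 queued → 741.44 μs.
Queuing delay = 741.4 μs.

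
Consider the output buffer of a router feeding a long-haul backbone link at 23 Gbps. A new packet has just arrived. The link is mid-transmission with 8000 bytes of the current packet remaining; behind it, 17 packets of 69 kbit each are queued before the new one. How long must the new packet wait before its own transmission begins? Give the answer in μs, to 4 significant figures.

Each queued packet: L/R = 69000/23000000000 = 3 μs.
17 queued → 51 μs.
Plus remaining 64000 bits of current packet: 2.78261 μs.
Queuing delay = 53.78 μs.

53.78 μs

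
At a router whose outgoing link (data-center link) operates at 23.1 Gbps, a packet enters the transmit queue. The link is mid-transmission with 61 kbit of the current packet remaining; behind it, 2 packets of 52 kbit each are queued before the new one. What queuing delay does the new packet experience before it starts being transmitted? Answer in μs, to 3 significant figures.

Each queued packet: L/R = 52000/23100000000 = 2.25108 μs.
2 queued → 4.50216 μs.
Plus remaining 61000 bits of current packet: 2.64069 μs.
Queuing delay = 7.14 μs.

7.14 μs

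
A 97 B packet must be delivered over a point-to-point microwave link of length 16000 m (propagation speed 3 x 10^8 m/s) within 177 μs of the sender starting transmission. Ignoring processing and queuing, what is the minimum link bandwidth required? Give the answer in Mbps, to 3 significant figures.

6.27 Mbps

L = 776 bits.
Propagation delay = 16000 / 300000000 = 53.3333 μs.
Transmission budget = 177 − 53.3333 = 123.667 μs.
R ≥ L / t_tx = 776 bits / 0.000123667 s = 6.27 Mbps.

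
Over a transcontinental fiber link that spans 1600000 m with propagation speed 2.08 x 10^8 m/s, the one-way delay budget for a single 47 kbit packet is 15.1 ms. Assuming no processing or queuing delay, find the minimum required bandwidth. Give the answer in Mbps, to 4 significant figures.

6.345 Mbps

Propagation delay = 1600000 / 208000000 = 7.69231 ms.
Transmission budget = 15.1 − 7.69231 = 7.40769 ms.
R ≥ L / t_tx = 47000 bits / 0.00740769 s = 6.345 Mbps.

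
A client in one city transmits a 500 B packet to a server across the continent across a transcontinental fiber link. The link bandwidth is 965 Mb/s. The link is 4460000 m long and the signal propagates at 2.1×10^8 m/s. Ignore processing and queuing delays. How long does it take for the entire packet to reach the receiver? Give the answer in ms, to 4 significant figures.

21.24 ms

L = 500 × 8 = 4000 bits.
Transmission delay = L/R = 4000 / 965000000 = 0.00414508 ms.
Propagation delay = d/s = 4460000 m / 210000000 m/s = 21.2381 ms.
Total = 21.24 ms.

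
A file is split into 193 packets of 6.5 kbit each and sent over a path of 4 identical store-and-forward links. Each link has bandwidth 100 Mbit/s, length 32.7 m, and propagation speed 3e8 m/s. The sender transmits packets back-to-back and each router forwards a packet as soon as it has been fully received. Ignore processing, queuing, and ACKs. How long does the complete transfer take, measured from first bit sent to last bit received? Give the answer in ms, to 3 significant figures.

12.7 ms

Per-hop transmission t_tx = L/R = 6500/100000000 = 0.065 ms.
Per-hop propagation t_prop = 32.7/300000000 = 0.000109 ms.
Pipeline fill: first packet needs 4·t_tx to clear all hops; remaining 192 packets each add one t_tx.
Total = (4+193-1)·t_tx + 4·t_prop = 196·0.065 + 4·0.000109 = 12.7 ms.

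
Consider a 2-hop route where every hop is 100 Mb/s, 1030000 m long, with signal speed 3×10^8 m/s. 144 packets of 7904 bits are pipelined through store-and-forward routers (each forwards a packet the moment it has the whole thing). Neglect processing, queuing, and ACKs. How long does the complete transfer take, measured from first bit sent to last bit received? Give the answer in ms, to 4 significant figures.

Per-hop transmission t_tx = L/R = 7904/100000000 = 0.07904 ms.
Per-hop propagation t_prop = 1030000/300000000 = 3.43333 ms.
Pipeline fill: first packet needs 2·t_tx to clear all hops; remaining 143 packets each add one t_tx.
Total = (2+144-1)·t_tx + 2·t_prop = 145·0.07904 + 2·3.43333 = 18.33 ms.

18.33 ms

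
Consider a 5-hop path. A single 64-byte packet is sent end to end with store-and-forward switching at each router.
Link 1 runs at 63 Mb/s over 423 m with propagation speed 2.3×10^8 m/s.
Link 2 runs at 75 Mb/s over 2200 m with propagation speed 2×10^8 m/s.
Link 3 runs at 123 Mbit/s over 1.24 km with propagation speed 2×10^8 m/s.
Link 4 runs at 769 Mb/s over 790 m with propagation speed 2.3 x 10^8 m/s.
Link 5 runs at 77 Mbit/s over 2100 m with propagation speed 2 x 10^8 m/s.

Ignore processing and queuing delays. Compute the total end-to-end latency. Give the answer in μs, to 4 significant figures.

59.41 μs

L = 64 × 8 = 512 bits.
Transmission delays (L/R per hop): 8.12698, 6.82667, 4.1626, 0.6658, 6.64935 μs; sum = 26.4314 μs.
Propagation delays (d/s per hop): 1.83913, 11, 6.2, 3.43478, 10.5 μs; sum = 32.9739 μs.
End-to-end = 59.41 μs.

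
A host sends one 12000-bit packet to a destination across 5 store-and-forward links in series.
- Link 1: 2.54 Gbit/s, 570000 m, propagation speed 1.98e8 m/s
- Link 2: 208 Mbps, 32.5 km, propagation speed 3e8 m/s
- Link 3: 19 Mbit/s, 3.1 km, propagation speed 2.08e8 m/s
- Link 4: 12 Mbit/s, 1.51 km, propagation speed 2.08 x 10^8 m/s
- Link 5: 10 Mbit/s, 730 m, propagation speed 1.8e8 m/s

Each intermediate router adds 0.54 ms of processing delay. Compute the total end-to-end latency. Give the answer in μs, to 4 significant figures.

8067 μs

Transmission delays (L/R per hop): 4.72441, 57.6923, 631.579, 1000, 1200 μs; sum = 2894 μs.
Propagation delays (d/s per hop): 2878.79, 108.333, 14.9038, 7.25962, 4.05556 μs; sum = 3013.34 μs.
Processing at 4 router(s): 4 × 0.54 ms = 2160 μs.
End-to-end = 8067 μs.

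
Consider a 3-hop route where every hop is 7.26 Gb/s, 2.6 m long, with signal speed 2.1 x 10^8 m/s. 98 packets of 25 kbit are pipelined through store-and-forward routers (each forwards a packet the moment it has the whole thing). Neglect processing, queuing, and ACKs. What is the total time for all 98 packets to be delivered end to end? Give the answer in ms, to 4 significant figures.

Per-hop transmission t_tx = L/R = 25000/7260000000 = 0.00344353 ms.
Per-hop propagation t_prop = 2.6/210000000 = 1.2381e-05 ms.
Pipeline fill: first packet needs 3·t_tx to clear all hops; remaining 97 packets each add one t_tx.
Total = (3+98-1)·t_tx + 3·t_prop = 100·0.00344353 + 3·1.2381e-05 = 0.3444 ms.

0.3444 ms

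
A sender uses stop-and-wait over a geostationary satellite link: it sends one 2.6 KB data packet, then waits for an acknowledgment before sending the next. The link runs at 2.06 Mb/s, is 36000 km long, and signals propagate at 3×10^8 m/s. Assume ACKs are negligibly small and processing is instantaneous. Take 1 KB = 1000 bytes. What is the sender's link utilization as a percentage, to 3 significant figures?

t_tx = L/R = 20800/2060000 = 0.0100971 s.
t_prop = 36000000/300000000 = 0.12 s; RTT = 0.24 s.
Cycle = t_tx + RTT = 0.250097 s.
Utilization = t_tx / cycle = 0.0100971/0.250097 = 4.04 %.

4.04 %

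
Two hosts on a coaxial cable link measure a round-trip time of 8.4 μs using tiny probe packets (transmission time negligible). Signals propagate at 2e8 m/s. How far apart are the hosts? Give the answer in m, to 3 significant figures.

One-way propagation = RTT/2 = 4.2 μs.
d = s × t = 200000000 × 4.2e-06 = 840 m.

840 m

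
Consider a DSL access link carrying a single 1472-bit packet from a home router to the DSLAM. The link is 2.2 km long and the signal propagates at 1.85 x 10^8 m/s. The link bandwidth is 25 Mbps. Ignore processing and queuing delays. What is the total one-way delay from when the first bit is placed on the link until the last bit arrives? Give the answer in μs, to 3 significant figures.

Transmission delay = L/R = 1472 / 25000000 = 58.88 μs.
Propagation delay = d/s = 2200 m / 185000000 m/s = 11.8919 μs.
Total = 70.8 μs.

70.8 μs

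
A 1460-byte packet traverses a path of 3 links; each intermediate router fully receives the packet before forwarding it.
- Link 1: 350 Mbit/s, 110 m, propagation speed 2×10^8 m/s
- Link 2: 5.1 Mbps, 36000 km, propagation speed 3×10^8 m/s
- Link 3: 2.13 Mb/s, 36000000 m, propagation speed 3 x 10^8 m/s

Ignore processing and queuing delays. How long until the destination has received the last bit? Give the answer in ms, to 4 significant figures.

247.8 ms

L = 1460 × 8 = 11680 bits.
Transmission delays (L/R per hop): 0.0333714, 2.2902, 5.48357 ms; sum = 7.80714 ms.
Propagation delays (d/s per hop): 0.00055, 120, 120 ms; sum = 240.001 ms.
End-to-end = 247.8 ms.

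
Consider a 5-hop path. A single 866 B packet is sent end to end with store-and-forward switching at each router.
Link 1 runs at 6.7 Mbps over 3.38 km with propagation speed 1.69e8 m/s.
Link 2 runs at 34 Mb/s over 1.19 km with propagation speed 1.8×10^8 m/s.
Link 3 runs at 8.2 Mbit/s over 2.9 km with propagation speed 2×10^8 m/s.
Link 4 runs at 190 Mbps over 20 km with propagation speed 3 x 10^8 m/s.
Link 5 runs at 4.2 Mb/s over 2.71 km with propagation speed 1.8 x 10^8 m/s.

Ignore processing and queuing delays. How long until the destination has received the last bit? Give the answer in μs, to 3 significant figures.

3890 μs

L = 866 × 8 = 6928 bits.
Transmission delays (L/R per hop): 1034.03, 203.765, 844.878, 36.4632, 1649.52 μs; sum = 3768.66 μs.
Propagation delays (d/s per hop): 20, 6.61111, 14.5, 66.6667, 15.0556 μs; sum = 122.833 μs.
End-to-end = 3890 μs.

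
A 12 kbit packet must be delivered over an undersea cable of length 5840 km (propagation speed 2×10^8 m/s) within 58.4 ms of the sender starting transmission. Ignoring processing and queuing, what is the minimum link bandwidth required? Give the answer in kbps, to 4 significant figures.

Propagation delay = 5840000 / 200000000 = 29.2 ms.
Transmission budget = 58.4 − 29.2 = 29.2 ms.
R ≥ L / t_tx = 12000 bits / 0.0292 s = 411.0 kbps.

411.0 kbps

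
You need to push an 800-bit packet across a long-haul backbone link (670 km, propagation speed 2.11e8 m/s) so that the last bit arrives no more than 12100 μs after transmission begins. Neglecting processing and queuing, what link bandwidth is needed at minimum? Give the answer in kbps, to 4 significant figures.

Propagation delay = 670000 / 211000000 = 3175.36 μs.
Transmission budget = 12100 − 3175.36 = 8924.64 μs.
R ≥ L / t_tx = 800 bits / 0.00892464 s = 89.64 kbps.

89.64 kbps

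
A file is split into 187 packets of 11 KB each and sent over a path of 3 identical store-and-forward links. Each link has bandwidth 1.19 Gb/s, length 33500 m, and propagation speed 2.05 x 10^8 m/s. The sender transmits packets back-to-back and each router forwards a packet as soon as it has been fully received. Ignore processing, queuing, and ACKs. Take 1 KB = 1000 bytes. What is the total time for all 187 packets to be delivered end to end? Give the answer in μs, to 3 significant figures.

Per-hop transmission t_tx = L/R = 88000/1190000000 = 73.9496 μs.
Per-hop propagation t_prop = 33500/2.05e+08 = 163.415 μs.
Pipeline fill: first packet needs 3·t_tx to clear all hops; remaining 186 packets each add one t_tx.
Total = (3+187-1)·t_tx + 3·t_prop = 189·73.9496 + 3·163.415 = 14500 μs.

14500 μs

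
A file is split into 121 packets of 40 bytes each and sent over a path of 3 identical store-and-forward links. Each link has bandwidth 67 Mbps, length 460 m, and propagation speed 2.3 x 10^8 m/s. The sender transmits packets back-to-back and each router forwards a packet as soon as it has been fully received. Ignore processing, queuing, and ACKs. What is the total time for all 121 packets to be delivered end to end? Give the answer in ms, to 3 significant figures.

Per-hop transmission t_tx = L/R = 320/67000000 = 0.00477612 ms.
Per-hop propagation t_prop = 460/2.3e+08 = 0.002 ms.
Pipeline fill: first packet needs 3·t_tx to clear all hops; remaining 120 packets each add one t_tx.
Total = (3+121-1)·t_tx + 3·t_prop = 123·0.00477612 + 3·0.002 = 0.593 ms.

0.593 ms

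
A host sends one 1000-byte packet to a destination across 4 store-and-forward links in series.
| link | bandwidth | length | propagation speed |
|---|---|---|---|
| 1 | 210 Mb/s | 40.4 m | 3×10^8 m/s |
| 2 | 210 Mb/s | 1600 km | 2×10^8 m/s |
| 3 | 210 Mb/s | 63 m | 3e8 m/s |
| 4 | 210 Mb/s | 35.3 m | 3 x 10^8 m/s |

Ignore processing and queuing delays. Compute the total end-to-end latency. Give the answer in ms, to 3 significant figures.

8.15 ms

L = 1000 × 8 = 8000 bits.
Transmission delay per hop = L/R = 8000/210000000 = 0.0380952 ms; 4 hops → 0.152381 ms.
Propagation delays (d/s per hop): 0.000134667, 8, 0.00021, 0.000117667 ms; sum = 8.00046 ms.
End-to-end = 8.15 ms.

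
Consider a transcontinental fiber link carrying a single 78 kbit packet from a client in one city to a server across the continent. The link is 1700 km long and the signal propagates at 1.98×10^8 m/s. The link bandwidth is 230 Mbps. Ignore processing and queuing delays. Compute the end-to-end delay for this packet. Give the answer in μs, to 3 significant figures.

8920 μs

L = 78000 bits.
Transmission delay = L/R = 78000 / 230000000 = 339.13 μs.
Propagation delay = d/s = 1700000 m / 198000000 m/s = 8585.86 μs.
Total = 8920 μs.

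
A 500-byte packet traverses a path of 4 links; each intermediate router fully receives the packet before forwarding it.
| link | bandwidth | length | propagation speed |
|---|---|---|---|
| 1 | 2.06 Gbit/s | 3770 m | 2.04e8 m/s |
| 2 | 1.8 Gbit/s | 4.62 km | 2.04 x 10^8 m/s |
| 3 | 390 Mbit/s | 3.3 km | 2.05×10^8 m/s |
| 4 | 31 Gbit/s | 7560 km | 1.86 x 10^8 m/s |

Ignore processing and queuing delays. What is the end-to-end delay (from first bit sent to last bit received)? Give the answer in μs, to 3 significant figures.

L = 500 × 8 = 4000 bits.
Transmission delays (L/R per hop): 1.94175, 2.22222, 10.2564, 0.129032 μs; sum = 14.5494 μs.
Propagation delays (d/s per hop): 18.4804, 22.6471, 16.0976, 40645.2 μs; sum = 40702.4 μs.
End-to-end = 40700 μs.

40700 μs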